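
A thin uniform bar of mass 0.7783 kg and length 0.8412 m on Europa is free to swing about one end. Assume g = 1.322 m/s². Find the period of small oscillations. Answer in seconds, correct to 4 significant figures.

4.092 s

For a physical pendulum T = 2π√(I/(mgd)), with d = 0.42060 m from pivot to centre of mass.
I_cm = mL²/12 = 0.7783 × 0.8412²/12 = 0.045895 kg·m²; I = I_cm + md² = 0.045895 + 0.7783 × 0.42060² = 0.18358 kg·m².
T = 2π√(0.18358/(0.7783 × 1.322 × 0.42060)) = 4.092 s.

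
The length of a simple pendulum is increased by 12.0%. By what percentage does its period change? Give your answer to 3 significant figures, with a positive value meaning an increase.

T ∝ √L, so T'/T = √(1.120) = 1.058.
Percentage change in T = (1.058 − 1) × 100% = 5.83%.

5.83%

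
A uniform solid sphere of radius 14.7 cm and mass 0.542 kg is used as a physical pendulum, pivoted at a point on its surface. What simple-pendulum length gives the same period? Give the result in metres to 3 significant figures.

0.206 m

The equivalent simple-pendulum length is L_eq = I/(md), where I is about the pivot and d = 0.1470 m.
I_cm = (2/5)mR² = 0.004685 kg·m², so I = I_cm + md² = 0.004685 + 0.01171 = 0.01640 kg·m².
L_eq = 0.01640/(0.542 × 0.1470) = 0.206 m.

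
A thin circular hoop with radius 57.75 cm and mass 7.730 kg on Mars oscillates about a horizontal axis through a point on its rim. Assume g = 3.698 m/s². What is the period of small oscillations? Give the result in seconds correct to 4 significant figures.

3.511 s

I_cm = mr² = 2.5780 kg·m². The pivot is at distance d = 0.5775 m from the centre of mass.
By the parallel-axis theorem, I = I_cm + md² = 2.5780 + 2.5780 = 5.1560 kg·m².
T = 2π√(I/(mgd)) = 2π√(5.1560/(7.730 × 3.698 × 0.5775)) = 3.511 s.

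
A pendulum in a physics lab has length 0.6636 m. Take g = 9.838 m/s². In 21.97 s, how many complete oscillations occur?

13

T = 2π√(L/g) = 2π√(0.6636/9.838) = 1.6318 s.
Number of complete oscillations = ⌊21.97/1.6318⌋ = ⌊13.463⌋ = 13.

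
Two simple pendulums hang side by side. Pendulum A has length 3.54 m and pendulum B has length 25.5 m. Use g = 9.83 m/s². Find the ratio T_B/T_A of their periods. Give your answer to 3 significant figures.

T ∝ √L, so T_B/T_A = √(L_B/L_A) = √(25.5/3.54) = 2.68.

2.68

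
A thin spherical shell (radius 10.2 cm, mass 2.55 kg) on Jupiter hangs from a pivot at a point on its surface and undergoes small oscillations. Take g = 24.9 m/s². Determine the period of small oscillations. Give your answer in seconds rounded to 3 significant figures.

0.519 s

I_cm = (2/3)mr² = 0.01769 kg·m². The pivot is at distance d = 0.102 m from the centre of mass.
By the parallel-axis theorem, I = I_cm + md² = 0.01769 + 0.02653 = 0.04422 kg·m².
T = 2π√(I/(mgd)) = 2π√(0.04422/(2.55 × 24.9 × 0.102)) = 0.519 s.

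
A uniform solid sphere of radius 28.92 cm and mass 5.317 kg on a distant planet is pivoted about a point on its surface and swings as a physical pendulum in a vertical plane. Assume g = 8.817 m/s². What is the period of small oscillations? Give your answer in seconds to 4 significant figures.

I_cm = (2/5)mr² = 0.17788 kg·m². The pivot is at distance d = 0.2892 m from the centre of mass.
By the parallel-axis theorem, I = I_cm + md² = 0.17788 + 0.44470 = 0.62257 kg·m².
T = 2π√(I/(mgd)) = 2π√(0.62257/(5.317 × 8.817 × 0.2892)) = 1.346 s.

1.346 s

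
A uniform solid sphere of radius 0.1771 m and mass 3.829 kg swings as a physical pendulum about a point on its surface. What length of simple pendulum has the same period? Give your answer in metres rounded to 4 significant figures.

0.2479 m

The equivalent simple-pendulum length is L_eq = I/(md), where I is about the pivot and d = 0.17710 m.
I_cm = (2/5)mR² = 0.048038 kg·m², so I = I_cm + md² = 0.048038 + 0.12009 = 0.16813 kg·m².
L_eq = 0.16813/(3.829 × 0.17710) = 0.2479 m.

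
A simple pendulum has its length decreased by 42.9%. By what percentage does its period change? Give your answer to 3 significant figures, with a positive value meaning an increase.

-24.4%

T ∝ √L, so T'/T = √(0.5710) = 0.7556.
Percentage change in T = (0.7556 − 1) × 100% = -24.4%.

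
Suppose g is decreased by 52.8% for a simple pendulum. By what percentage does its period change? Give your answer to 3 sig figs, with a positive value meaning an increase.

T ∝ 1/√g, so T'/T = 1/√(0.4720) = 1.456.
Percentage change in T = (1.456 − 1) × 100% = 45.6%.

45.6%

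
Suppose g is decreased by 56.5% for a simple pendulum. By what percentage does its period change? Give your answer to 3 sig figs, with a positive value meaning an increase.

51.6%

T ∝ 1/√g, so T'/T = 1/√(0.4350) = 1.516.
Percentage change in T = (1.516 − 1) × 100% = 51.6%.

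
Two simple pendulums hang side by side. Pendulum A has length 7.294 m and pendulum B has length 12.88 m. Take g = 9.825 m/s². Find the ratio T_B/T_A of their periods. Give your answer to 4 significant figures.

T ∝ √L, so T_B/T_A = √(L_B/L_A) = √(12.88/7.294) = 1.329.

1.329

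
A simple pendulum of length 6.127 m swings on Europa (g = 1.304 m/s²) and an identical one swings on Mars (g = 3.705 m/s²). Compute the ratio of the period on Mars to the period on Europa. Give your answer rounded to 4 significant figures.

T ∝ 1/√g, so T₂/T₁ = √(g₁/g₂) = √(1.304/3.705) = 0.5933.

0.5933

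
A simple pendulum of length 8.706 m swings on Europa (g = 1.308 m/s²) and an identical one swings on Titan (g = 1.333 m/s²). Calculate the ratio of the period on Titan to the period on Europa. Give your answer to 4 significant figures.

T ∝ 1/√g, so T₂/T₁ = √(g₁/g₂) = √(1.308/1.333) = 0.9906.

0.9906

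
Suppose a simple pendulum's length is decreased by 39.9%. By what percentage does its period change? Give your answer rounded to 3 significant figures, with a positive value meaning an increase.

T ∝ √L, so T'/T = √(0.6010) = 0.7752.
Percentage change in T = (0.7752 − 1) × 100% = -22.5%.

-22.5%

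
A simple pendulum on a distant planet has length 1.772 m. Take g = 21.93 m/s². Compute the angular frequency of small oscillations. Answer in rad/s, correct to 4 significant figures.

3.518 rad/s

ω = √(g/L) = √(21.93/1.772) = 3.518 rad/s.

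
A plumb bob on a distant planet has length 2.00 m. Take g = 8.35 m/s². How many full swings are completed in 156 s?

T = 2π√(L/g) = 2π√(2.00/8.35) = 3.075 s.
Number of complete oscillations = ⌊156/3.075⌋ = ⌊50.73⌋ = 50.

50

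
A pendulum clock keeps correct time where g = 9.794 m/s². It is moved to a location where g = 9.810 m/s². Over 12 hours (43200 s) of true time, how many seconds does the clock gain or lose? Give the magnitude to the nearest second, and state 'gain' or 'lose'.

gain 35 s

The clock's period scales as T ∝ 1/√g, so T'/T = √(9.794/9.810) = 0.999184.
In 43200 s of true time the clock registers 43200/0.999184 = 43235.3 s, so it gains 35 s.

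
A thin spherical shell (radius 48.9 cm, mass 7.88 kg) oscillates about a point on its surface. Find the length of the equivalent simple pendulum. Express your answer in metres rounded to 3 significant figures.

0.815 m

The equivalent simple-pendulum length is L_eq = I/(md), where I is about the pivot and d = 0.4890 m.
I_cm = (2/3)mR² = 1.256 kg·m², so I = I_cm + md² = 1.256 + 1.884 = 3.140 kg·m².
L_eq = 3.140/(7.88 × 0.4890) = 0.815 m.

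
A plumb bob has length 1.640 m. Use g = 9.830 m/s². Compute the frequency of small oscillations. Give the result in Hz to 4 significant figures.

T = 2π√(L/g) = 2π√(1.640/9.830) = 2.5664 s, so f = 1/T = 0.3897 Hz.

0.3897 Hz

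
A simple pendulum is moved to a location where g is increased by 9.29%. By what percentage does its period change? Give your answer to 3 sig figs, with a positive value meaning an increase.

T ∝ 1/√g, so T'/T = 1/√(1.093) = 0.9566.
Percentage change in T = (0.9566 − 1) × 100% = -4.34%.

-4.34%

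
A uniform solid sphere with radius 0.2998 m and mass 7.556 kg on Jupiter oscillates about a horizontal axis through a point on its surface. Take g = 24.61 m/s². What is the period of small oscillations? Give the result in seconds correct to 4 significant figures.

0.8205 s

I_cm = (2/5)mr² = 0.27165 kg·m². The pivot is at distance d = 0.2998 m from the centre of mass.
By the parallel-axis theorem, I = I_cm + md² = 0.27165 + 0.67913 = 0.95079 kg·m².
T = 2π√(I/(mgd)) = 2π√(0.95079/(7.556 × 24.61 × 0.2998)) = 0.8205 s.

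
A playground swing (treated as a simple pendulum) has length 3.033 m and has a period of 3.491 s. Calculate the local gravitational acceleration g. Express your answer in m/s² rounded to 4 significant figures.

From T = 2π√(L/g), g = 4π²L/T² = 4π² × 3.033/3.4910² = 9.825 m/s².

9.825 m/s²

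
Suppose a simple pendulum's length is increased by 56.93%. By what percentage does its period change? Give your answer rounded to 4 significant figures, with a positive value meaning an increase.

25.27%

T ∝ √L, so T'/T = √(1.5693) = 1.2527.
Percentage change in T = (1.2527 − 1) × 100% = 25.27%.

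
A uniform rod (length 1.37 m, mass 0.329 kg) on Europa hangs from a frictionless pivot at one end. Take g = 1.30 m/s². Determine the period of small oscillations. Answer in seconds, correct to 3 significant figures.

For a physical pendulum T = 2π√(I/(mgd)), with d = 0.6850 m from pivot to centre of mass.
I_cm = mL²/12 = 0.329 × 1.37²/12 = 0.05146 kg·m²; I = I_cm + md² = 0.05146 + 0.329 × 0.6850² = 0.2058 kg·m².
T = 2π√(0.2058/(0.329 × 1.30 × 0.6850)) = 5.27 s.

5.27 s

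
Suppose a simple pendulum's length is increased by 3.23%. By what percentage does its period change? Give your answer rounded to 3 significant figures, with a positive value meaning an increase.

T ∝ √L, so T'/T = √(1.032) = 1.016.
Percentage change in T = (1.016 − 1) × 100% = 1.60%.

1.60%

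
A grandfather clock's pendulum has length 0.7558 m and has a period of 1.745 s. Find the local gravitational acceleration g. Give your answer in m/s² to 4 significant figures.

9.799 m/s²

From T = 2π√(L/g), g = 4π²L/T² = 4π² × 0.7558/1.7450² = 9.799 m/s².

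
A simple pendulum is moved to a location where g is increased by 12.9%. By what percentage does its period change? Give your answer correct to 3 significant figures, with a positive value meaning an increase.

-5.89%

T ∝ 1/√g, so T'/T = 1/√(1.129) = 0.9411.
Percentage change in T = (0.9411 − 1) × 100% = -5.89%.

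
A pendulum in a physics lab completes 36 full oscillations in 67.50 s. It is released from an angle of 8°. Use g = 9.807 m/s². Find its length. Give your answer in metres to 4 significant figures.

0.8733 m

T = 67.50/36 = 1.8750 s.
From T = 2π√(L/g), L = gT²/(4π²) = 9.807 × 1.8750²/(4π²) = 0.8733 m.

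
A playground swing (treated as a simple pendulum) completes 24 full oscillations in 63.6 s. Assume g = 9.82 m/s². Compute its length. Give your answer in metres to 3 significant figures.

1.75 m

T = 63.6/24 = 2.650 s.
From T = 2π√(L/g), L = gT²/(4π²) = 9.82 × 2.650²/(4π²) = 1.75 m.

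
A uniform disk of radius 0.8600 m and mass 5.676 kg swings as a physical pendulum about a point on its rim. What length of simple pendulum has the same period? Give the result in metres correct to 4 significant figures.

1.290 m

The equivalent simple-pendulum length is L_eq = I/(md), where I is about the pivot and d = 0.86000 m.
I_cm = ½mR² = 2.0990 kg·m², so I = I_cm + md² = 2.0990 + 4.1980 = 6.2970 kg·m².
L_eq = 6.2970/(5.676 × 0.86000) = 1.290 m.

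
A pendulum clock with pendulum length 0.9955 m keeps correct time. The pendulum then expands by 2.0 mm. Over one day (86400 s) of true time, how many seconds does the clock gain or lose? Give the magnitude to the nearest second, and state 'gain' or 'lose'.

T ∝ √L, so T'/T = √(0.99750/0.9955) = 1.00100.
In 86400 s of true time the clock registers 86400/1.00100 = 86313.3 s, so it loses 87 s.

lose 87 s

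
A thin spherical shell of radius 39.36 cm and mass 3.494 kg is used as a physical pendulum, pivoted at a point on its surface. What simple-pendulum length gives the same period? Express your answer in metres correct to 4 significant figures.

The equivalent simple-pendulum length is L_eq = I/(md), where I is about the pivot and d = 0.39360 m.
I_cm = (2/3)mR² = 0.36086 kg·m², so I = I_cm + md² = 0.36086 + 0.54129 = 0.90216 kg·m².
L_eq = 0.90216/(3.494 × 0.39360) = 0.6560 m.

0.6560 m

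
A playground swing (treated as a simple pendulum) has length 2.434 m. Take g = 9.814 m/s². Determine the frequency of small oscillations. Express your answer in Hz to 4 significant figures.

0.3196 Hz

T = 2π√(L/g) = 2π√(2.434/9.814) = 3.1291 s, so f = 1/T = 0.3196 Hz.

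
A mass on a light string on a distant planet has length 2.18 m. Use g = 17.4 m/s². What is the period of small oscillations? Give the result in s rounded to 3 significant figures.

T = 2π√(L/g) = 2π√(2.18/17.4) = 2π × 0.3540 = 2.22 s.

2.22 s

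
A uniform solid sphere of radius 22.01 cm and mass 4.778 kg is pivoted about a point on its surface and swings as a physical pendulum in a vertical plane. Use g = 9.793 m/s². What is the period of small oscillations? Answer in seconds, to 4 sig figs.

1.115 s

I_cm = (2/5)mr² = 0.092586 kg·m². The pivot is at distance d = 0.2201 m from the centre of mass.
By the parallel-axis theorem, I = I_cm + md² = 0.092586 + 0.23147 = 0.32405 kg·m².
T = 2π√(I/(mgd)) = 2π√(0.32405/(4.778 × 9.793 × 0.2201)) = 1.115 s.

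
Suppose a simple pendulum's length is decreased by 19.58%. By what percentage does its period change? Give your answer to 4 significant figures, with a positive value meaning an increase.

-10.32%

T ∝ √L, so T'/T = √(0.80420) = 0.89677.
Percentage change in T = (0.89677 − 1) × 100% = -10.32%.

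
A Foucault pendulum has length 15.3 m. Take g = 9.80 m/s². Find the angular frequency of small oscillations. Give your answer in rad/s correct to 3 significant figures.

0.800 rad/s

ω = √(g/L) = √(9.80/15.3) = 0.800 rad/s.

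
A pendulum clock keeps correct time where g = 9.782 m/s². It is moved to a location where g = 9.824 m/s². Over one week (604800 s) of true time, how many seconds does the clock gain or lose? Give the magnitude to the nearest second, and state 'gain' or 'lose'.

The clock's period scales as T ∝ 1/√g, so T'/T = √(9.782/9.824) = 0.997860.
In 604800 s of true time the clock registers 604800/0.997860 = 606097.0 s, so it gains 1297 s.

gain 1297 s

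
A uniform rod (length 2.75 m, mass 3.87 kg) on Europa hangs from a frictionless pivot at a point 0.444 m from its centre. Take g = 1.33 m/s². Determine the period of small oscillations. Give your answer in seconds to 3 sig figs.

7.44 s

For a physical pendulum T = 2π√(I/(mgd)), with d = 0.4440 m from pivot to centre of mass.
I_cm = mL²/12 = 3.87 × 2.75²/12 = 2.439 kg·m²; I = I_cm + md² = 2.439 + 3.87 × 0.4440² = 3.202 kg·m².
T = 2π√(3.202/(3.87 × 1.33 × 0.4440)) = 7.44 s.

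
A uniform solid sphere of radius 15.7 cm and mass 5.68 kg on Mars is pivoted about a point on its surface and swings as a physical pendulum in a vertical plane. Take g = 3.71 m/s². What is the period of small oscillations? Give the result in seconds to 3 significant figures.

I_cm = (2/5)mr² = 0.05600 kg·m². The pivot is at distance d = 0.157 m from the centre of mass.
By the parallel-axis theorem, I = I_cm + md² = 0.05600 + 0.1400 = 0.1960 kg·m².
T = 2π√(I/(mgd)) = 2π√(0.1960/(5.68 × 3.71 × 0.157)) = 1.53 s.

1.53 s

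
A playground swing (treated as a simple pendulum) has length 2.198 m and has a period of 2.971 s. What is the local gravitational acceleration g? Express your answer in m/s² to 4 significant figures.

From T = 2π√(L/g), g = 4π²L/T² = 4π² × 2.198/2.9710² = 9.831 m/s².

9.831 m/s²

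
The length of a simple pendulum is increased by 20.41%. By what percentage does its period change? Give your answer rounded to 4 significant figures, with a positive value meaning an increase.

9.731%

T ∝ √L, so T'/T = √(1.2041) = 1.0973.
Percentage change in T = (1.0973 − 1) × 100% = 9.731%.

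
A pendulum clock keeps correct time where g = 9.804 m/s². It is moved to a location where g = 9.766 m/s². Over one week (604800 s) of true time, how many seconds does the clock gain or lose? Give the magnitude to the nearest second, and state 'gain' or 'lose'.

lose 1173 s

The clock's period scales as T ∝ 1/√g, so T'/T = √(9.804/9.766) = 1.00194.
In 604800 s of true time the clock registers 604800/1.00194 = 603626.8 s, so it loses 1173 s.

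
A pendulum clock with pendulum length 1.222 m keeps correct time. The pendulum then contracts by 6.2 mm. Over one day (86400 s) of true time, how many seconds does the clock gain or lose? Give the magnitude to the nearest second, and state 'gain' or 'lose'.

T ∝ √L, so T'/T = √(1.21580/1.222) = 0.997460.
In 86400 s of true time the clock registers 86400/0.997460 = 86620.0 s, so it gains 220 s.

gain 220 s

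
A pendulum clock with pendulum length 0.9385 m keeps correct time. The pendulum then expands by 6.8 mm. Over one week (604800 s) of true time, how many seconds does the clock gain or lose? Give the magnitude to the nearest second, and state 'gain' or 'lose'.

lose 2179 s

T ∝ √L, so T'/T = √(0.94530/0.9385) = 1.00362.
In 604800 s of true time the clock registers 604800/1.00362 = 602620.8 s, so it loses 2179 s.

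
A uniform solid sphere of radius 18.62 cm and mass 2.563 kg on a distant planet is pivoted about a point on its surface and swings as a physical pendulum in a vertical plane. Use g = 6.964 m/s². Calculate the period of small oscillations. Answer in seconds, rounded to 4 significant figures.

1.216 s

I_cm = (2/5)mr² = 0.035544 kg·m². The pivot is at distance d = 0.1862 m from the centre of mass.
By the parallel-axis theorem, I = I_cm + md² = 0.035544 + 0.088860 = 0.12440 kg·m².
T = 2π√(I/(mgd)) = 2π√(0.12440/(2.563 × 6.964 × 0.1862)) = 1.216 s.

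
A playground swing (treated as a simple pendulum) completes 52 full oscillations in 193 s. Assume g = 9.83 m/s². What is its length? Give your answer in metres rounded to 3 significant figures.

T = 193/52 = 3.712 s.
From T = 2π√(L/g), L = gT²/(4π²) = 9.83 × 3.712²/(4π²) = 3.43 m.

3.43 m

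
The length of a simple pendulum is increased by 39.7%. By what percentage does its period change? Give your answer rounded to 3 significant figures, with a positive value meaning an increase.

18.2%

T ∝ √L, so T'/T = √(1.397) = 1.182.
Percentage change in T = (1.182 − 1) × 100% = 18.2%.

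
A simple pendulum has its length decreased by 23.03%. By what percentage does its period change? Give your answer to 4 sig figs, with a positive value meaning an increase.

T ∝ √L, so T'/T = √(0.76970) = 0.87733.
Percentage change in T = (0.87733 − 1) × 100% = -12.27%.

-12.27%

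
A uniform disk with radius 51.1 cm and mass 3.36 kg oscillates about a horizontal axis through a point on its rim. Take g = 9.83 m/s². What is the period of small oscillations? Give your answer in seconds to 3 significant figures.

1.75 s

I_cm = ½mr² = 0.4387 kg·m². The pivot is at distance d = 0.511 m from the centre of mass.
By the parallel-axis theorem, I = I_cm + md² = 0.4387 + 0.8774 = 1.316 kg·m².
T = 2π√(I/(mgd)) = 2π√(1.316/(3.36 × 9.83 × 0.511)) = 1.75 s.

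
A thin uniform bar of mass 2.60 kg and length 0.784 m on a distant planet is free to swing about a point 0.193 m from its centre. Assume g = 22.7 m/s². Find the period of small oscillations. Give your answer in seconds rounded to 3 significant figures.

0.893 s

For a physical pendulum T = 2π√(I/(mgd)), with d = 0.1930 m from pivot to centre of mass.
I_cm = mL²/12 = 2.60 × 0.784²/12 = 0.1332 kg·m²; I = I_cm + md² = 0.1332 + 2.60 × 0.1930² = 0.2300 kg·m².
T = 2π√(0.2300/(2.60 × 22.7 × 0.1930)) = 0.893 s.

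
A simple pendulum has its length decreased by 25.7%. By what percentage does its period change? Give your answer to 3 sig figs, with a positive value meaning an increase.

T ∝ √L, so T'/T = √(0.7430) = 0.8620.
Percentage change in T = (0.8620 − 1) × 100% = -13.8%.

-13.8%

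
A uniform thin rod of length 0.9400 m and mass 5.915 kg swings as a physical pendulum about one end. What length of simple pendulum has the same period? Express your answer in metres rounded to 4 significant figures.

The equivalent simple-pendulum length is L_eq = I/(md), where I is about the pivot and d = 0.47000 m.
I_cm = (1/12)mL² = 0.43554 kg·m², so I = I_cm + md² = 0.43554 + 1.3066 = 1.7422 kg·m².
L_eq = 1.7422/(5.915 × 0.47000) = 0.6267 m.

0.6267 m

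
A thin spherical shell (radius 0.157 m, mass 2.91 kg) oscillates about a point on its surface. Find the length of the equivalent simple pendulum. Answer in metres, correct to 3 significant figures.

0.262 m

The equivalent simple-pendulum length is L_eq = I/(md), where I is about the pivot and d = 0.1570 m.
I_cm = (2/3)mR² = 0.04782 kg·m², so I = I_cm + md² = 0.04782 + 0.07173 = 0.1195 kg·m².
L_eq = 0.1195/(2.91 × 0.1570) = 0.262 m.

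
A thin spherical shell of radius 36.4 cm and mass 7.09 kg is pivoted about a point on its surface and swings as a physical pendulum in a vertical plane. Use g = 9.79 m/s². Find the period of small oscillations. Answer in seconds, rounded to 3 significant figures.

I_cm = (2/3)mr² = 0.6263 kg·m². The pivot is at distance d = 0.364 m from the centre of mass.
By the parallel-axis theorem, I = I_cm + md² = 0.6263 + 0.9394 = 1.566 kg·m².
T = 2π√(I/(mgd)) = 2π√(1.566/(7.09 × 9.79 × 0.364)) = 1.56 s.

1.56 s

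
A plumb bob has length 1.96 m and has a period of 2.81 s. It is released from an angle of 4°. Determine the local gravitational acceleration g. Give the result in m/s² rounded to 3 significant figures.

From T = 2π√(L/g), g = 4π²L/T² = 4π² × 1.96/2.810² = 9.80 m/s².

9.80 m/s²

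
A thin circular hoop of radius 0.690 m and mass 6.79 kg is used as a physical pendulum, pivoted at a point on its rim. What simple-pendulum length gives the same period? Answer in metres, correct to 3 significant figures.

The equivalent simple-pendulum length is L_eq = I/(md), where I is about the pivot and d = 0.6900 m.
I_cm = mR² = 3.233 kg·m², so I = I_cm + md² = 3.233 + 3.233 = 6.465 kg·m².
L_eq = 6.465/(6.79 × 0.6900) = 1.38 m.

1.38 m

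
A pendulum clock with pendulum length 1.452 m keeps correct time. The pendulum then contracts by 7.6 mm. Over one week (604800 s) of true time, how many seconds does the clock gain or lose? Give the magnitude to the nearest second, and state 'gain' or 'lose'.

T ∝ √L, so T'/T = √(1.44440/1.452) = 0.997379.
In 604800 s of true time the clock registers 604800/0.997379 = 606389.1 s, so it gains 1589 s.

gain 1589 s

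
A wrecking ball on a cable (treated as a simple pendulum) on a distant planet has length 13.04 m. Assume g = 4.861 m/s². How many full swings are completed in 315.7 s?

30

T = 2π√(L/g) = 2π√(13.04/4.861) = 10.291 s.
Number of complete oscillations = ⌊315.7/10.291⌋ = ⌊30.677⌋ = 30.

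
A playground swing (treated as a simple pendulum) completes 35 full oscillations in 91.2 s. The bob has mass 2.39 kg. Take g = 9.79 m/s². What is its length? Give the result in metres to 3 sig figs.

1.68 m

T = 91.2/35 = 2.606 s.
From T = 2π√(L/g), L = gT²/(4π²) = 9.79 × 2.606²/(4π²) = 1.68 m.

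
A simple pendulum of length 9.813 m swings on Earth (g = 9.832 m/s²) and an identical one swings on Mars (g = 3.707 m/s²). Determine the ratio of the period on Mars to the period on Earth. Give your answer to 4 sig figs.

1.629

T ∝ 1/√g, so T₂/T₁ = √(g₁/g₂) = √(9.832/3.707) = 1.629.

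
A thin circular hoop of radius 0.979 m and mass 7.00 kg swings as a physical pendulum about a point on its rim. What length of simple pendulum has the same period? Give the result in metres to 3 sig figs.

The equivalent simple-pendulum length is L_eq = I/(md), where I is about the pivot and d = 0.9790 m.
I_cm = mR² = 6.709 kg·m², so I = I_cm + md² = 6.709 + 6.709 = 13.42 kg·m².
L_eq = 13.42/(7.00 × 0.9790) = 1.96 m.

1.96 m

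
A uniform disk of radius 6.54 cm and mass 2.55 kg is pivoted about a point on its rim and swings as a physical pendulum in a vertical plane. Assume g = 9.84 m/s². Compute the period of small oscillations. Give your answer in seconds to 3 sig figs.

0.627 s

I_cm = ½mr² = 0.005453 kg·m². The pivot is at distance d = 0.0654 m from the centre of mass.
By the parallel-axis theorem, I = I_cm + md² = 0.005453 + 0.01091 = 0.01636 kg·m².
T = 2π√(I/(mgd)) = 2π√(0.01636/(2.55 × 9.84 × 0.0654)) = 0.627 s.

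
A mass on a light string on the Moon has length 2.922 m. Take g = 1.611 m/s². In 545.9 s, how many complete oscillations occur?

64

T = 2π√(L/g) = 2π√(2.922/1.611) = 8.4620 s.
Number of complete oscillations = ⌊545.9/8.4620⌋ = ⌊64.512⌋ = 64.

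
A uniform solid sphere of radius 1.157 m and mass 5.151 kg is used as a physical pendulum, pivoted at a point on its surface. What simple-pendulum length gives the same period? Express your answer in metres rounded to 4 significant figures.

The equivalent simple-pendulum length is L_eq = I/(md), where I is about the pivot and d = 1.1570 m.
I_cm = (2/5)mR² = 2.7582 kg·m², so I = I_cm + md² = 2.7582 + 6.8954 = 9.6535 kg·m².
L_eq = 9.6535/(5.151 × 1.1570) = 1.620 m.

1.620 m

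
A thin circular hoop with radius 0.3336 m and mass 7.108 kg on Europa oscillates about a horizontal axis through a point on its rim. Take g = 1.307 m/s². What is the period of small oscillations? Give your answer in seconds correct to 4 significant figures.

4.489 s

I_cm = mr² = 0.79104 kg·m². The pivot is at distance d = 0.3336 m from the centre of mass.
By the parallel-axis theorem, I = I_cm + md² = 0.79104 + 0.79104 = 1.5821 kg·m².
T = 2π√(I/(mgd)) = 2π√(1.5821/(7.108 × 1.307 × 0.3336)) = 4.489 s.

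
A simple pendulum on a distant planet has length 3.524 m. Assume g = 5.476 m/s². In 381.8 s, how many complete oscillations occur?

75

T = 2π√(L/g) = 2π√(3.524/5.476) = 5.0404 s.
Number of complete oscillations = ⌊381.8/5.0404⌋ = ⌊75.748⌋ = 75.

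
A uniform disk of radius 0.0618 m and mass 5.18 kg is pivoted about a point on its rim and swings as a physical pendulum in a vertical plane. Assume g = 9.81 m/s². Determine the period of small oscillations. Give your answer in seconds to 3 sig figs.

0.611 s

I_cm = ½mr² = 0.009892 kg·m². The pivot is at distance d = 0.0618 m from the centre of mass.
By the parallel-axis theorem, I = I_cm + md² = 0.009892 + 0.01978 = 0.02968 kg·m².
T = 2π√(I/(mgd)) = 2π√(0.02968/(5.18 × 9.81 × 0.0618)) = 0.611 s.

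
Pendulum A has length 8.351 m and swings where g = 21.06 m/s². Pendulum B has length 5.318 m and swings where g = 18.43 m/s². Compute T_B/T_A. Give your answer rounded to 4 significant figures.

T = 2π√(L/g), so T_B/T_A = √((L_B/g_B)/(L_A/g_A)) = √((5.318/18.43)/(8.351/21.06)) = 0.8530.

0.8530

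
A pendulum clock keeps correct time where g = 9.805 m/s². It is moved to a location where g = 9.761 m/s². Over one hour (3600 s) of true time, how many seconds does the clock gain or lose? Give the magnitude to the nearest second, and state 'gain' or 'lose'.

The clock's period scales as T ∝ 1/√g, so T'/T = √(9.805/9.761) = 1.00225.
In 3600 s of true time the clock registers 3600/1.00225 = 3591.9 s, so it loses 8 s.

lose 8 s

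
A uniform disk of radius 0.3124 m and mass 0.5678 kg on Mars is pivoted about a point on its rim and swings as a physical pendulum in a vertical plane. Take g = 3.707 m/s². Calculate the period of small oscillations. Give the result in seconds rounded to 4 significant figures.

I_cm = ½mr² = 0.027707 kg·m². The pivot is at distance d = 0.3124 m from the centre of mass.
By the parallel-axis theorem, I = I_cm + md² = 0.027707 + 0.055414 = 0.083121 kg·m².
T = 2π√(I/(mgd)) = 2π√(0.083121/(0.5678 × 3.707 × 0.3124)) = 2.234 s.

2.234 s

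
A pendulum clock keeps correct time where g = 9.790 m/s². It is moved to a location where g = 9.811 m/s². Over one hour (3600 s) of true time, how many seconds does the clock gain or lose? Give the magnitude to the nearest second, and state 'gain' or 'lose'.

gain 4 s

The clock's period scales as T ∝ 1/√g, so T'/T = √(9.790/9.811) = 0.998929.
In 3600 s of true time the clock registers 3600/0.998929 = 3603.9 s, so it gains 4 s.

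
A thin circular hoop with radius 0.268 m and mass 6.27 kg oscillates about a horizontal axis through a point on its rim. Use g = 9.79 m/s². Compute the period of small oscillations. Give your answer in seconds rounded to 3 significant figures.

I_cm = mr² = 0.4503 kg·m². The pivot is at distance d = 0.268 m from the centre of mass.
By the parallel-axis theorem, I = I_cm + md² = 0.4503 + 0.4503 = 0.9007 kg·m².
T = 2π√(I/(mgd)) = 2π√(0.9007/(6.27 × 9.79 × 0.268)) = 1.47 s.

1.47 s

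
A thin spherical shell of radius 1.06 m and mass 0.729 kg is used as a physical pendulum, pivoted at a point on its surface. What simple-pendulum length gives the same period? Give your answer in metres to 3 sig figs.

The equivalent simple-pendulum length is L_eq = I/(md), where I is about the pivot and d = 1.060 m.
I_cm = (2/3)mR² = 0.5461 kg·m², so I = I_cm + md² = 0.5461 + 0.8191 = 1.365 kg·m².
L_eq = 1.365/(0.729 × 1.060) = 1.77 m.

1.77 m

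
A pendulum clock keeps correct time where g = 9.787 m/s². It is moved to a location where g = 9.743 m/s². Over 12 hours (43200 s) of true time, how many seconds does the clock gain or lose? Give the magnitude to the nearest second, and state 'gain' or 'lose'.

lose 97 s

The clock's period scales as T ∝ 1/√g, so T'/T = √(9.787/9.743) = 1.00226.
In 43200 s of true time the clock registers 43200/1.00226 = 43102.8 s, so it loses 97 s.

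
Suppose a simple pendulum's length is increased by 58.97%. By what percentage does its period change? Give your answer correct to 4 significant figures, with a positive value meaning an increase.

26.08%

T ∝ √L, so T'/T = √(1.5897) = 1.2608.
Percentage change in T = (1.2608 − 1) × 100% = 26.08%.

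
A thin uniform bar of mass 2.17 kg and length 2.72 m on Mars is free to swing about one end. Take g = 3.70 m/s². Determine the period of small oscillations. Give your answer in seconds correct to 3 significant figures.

For a physical pendulum T = 2π√(I/(mgd)), with d = 1.360 m from pivot to centre of mass.
I_cm = mL²/12 = 2.17 × 2.72²/12 = 1.338 kg·m²; I = I_cm + md² = 1.338 + 2.17 × 1.360² = 5.352 kg·m².
T = 2π√(5.352/(2.17 × 3.70 × 1.360)) = 4.40 s.

4.40 s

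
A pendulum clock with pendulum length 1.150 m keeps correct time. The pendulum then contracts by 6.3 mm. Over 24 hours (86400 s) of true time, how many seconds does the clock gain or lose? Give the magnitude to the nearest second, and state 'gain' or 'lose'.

T ∝ √L, so T'/T = √(1.14370/1.150) = 0.997257.
In 86400 s of true time the clock registers 86400/0.997257 = 86637.6 s, so it gains 238 s.

gain 238 s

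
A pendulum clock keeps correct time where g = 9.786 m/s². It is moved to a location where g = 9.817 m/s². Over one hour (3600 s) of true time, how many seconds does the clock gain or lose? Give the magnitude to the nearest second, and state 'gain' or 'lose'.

gain 6 s

The clock's period scales as T ∝ 1/√g, so T'/T = √(9.786/9.817) = 0.998420.
In 3600 s of true time the clock registers 3600/0.998420 = 3605.7 s, so it gains 6 s.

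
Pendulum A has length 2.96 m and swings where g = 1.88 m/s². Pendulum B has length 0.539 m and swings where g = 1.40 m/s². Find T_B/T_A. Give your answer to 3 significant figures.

0.494

T = 2π√(L/g), so T_B/T_A = √((L_B/g_B)/(L_A/g_A)) = √((0.539/1.40)/(2.96/1.88)) = 0.494.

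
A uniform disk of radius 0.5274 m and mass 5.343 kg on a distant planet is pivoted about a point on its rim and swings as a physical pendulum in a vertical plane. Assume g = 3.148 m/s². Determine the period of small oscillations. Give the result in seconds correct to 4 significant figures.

3.150 s

I_cm = ½mr² = 0.74308 kg·m². The pivot is at distance d = 0.5274 m from the centre of mass.
By the parallel-axis theorem, I = I_cm + md² = 0.74308 + 1.4862 = 2.2292 kg·m².
T = 2π√(I/(mgd)) = 2π√(2.2292/(5.343 × 3.148 × 0.5274)) = 3.150 s.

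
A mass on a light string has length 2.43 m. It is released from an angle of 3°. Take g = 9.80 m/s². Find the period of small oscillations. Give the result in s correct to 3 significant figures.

T = 2π√(L/g) = 2π√(2.43/9.80) = 2π × 0.4980 = 3.13 s.

3.13 s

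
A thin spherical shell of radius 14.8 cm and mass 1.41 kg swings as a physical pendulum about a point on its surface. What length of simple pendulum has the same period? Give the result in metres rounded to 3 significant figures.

0.247 m

The equivalent simple-pendulum length is L_eq = I/(md), where I is about the pivot and d = 0.1480 m.
I_cm = (2/3)mR² = 0.02059 kg·m², so I = I_cm + md² = 0.02059 + 0.03088 = 0.05147 kg·m².
L_eq = 0.05147/(1.41 × 0.1480) = 0.247 m.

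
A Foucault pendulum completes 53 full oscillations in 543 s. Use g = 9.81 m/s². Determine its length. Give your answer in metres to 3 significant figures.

T = 543/53 = 10.25 s.
From T = 2π√(L/g), L = gT²/(4π²) = 9.81 × 10.25²/(4π²) = 26.1 m.

26.1 m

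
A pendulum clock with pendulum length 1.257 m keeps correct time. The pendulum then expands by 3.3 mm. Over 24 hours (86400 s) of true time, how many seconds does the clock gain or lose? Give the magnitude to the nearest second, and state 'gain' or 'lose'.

T ∝ √L, so T'/T = √(1.26030/1.257) = 1.00131.
In 86400 s of true time the clock registers 86400/1.00131 = 86286.8 s, so it loses 113 s.

lose 113 s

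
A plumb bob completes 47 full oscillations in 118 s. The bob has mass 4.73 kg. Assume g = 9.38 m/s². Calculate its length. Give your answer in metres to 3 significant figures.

1.50 m

T = 118/47 = 2.511 s.
From T = 2π√(L/g), L = gT²/(4π²) = 9.38 × 2.511²/(4π²) = 1.50 m.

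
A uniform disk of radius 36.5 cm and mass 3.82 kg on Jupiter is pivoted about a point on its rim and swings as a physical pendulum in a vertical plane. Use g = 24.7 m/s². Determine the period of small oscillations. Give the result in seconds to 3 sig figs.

0.935 s

I_cm = ½mr² = 0.2545 kg·m². The pivot is at distance d = 0.365 m from the centre of mass.
By the parallel-axis theorem, I = I_cm + md² = 0.2545 + 0.5089 = 0.7634 kg·m².
T = 2π√(I/(mgd)) = 2π√(0.7634/(3.82 × 24.7 × 0.365)) = 0.935 s.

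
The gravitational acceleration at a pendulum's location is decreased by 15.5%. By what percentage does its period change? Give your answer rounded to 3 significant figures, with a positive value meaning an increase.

8.79%

T ∝ 1/√g, so T'/T = 1/√(0.8450) = 1.088.
Percentage change in T = (1.088 − 1) × 100% = 8.79%.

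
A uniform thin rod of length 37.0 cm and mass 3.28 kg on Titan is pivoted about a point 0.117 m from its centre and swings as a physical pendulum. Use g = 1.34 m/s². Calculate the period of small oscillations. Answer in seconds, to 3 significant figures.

For a physical pendulum T = 2π√(I/(mgd)), with d = 0.1170 m from pivot to centre of mass.
I_cm = mL²/12 = 3.28 × 0.370²/12 = 0.03742 kg·m²; I = I_cm + md² = 0.03742 + 3.28 × 0.1170² = 0.08232 kg·m².
T = 2π√(0.08232/(3.28 × 1.34 × 0.1170)) = 2.51 s.

2.51 s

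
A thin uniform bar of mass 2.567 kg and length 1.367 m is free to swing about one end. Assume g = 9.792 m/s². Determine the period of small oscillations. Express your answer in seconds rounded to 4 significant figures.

For a physical pendulum T = 2π√(I/(mgd)), with d = 0.68350 m from pivot to centre of mass.
I_cm = mL²/12 = 2.567 × 1.367²/12 = 0.39974 kg·m²; I = I_cm + md² = 0.39974 + 2.567 × 0.68350² = 1.5990 kg·m².
T = 2π√(1.5990/(2.567 × 9.792 × 0.68350)) = 1.917 s.

1.917 s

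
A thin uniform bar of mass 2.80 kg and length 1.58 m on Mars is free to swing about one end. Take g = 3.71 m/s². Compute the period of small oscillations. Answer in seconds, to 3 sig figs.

3.35 s

For a physical pendulum T = 2π√(I/(mgd)), with d = 0.7900 m from pivot to centre of mass.
I_cm = mL²/12 = 2.80 × 1.58²/12 = 0.5825 kg·m²; I = I_cm + md² = 0.5825 + 2.80 × 0.7900² = 2.330 kg·m².
T = 2π√(2.330/(2.80 × 3.71 × 0.7900)) = 3.35 s.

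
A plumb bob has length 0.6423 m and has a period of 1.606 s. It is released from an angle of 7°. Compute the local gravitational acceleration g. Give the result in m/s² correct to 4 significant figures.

9.831 m/s²

From T = 2π√(L/g), g = 4π²L/T² = 4π² × 0.6423/1.6060² = 9.831 m/s².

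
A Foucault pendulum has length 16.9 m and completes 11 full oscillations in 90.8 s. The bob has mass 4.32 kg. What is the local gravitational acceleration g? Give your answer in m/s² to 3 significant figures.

9.79 m/s²

T = 90.8/11 = 8.255 s.
From T = 2π√(L/g), g = 4π²L/T² = 4π² × 16.9/8.255² = 9.79 m/s².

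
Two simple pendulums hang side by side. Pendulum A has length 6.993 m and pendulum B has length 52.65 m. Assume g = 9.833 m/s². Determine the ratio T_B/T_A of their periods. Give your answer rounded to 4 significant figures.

T ∝ √L, so T_B/T_A = √(L_B/L_A) = √(52.65/6.993) = 2.744.

2.744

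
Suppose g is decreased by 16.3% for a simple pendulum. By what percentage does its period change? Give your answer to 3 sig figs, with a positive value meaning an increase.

T ∝ 1/√g, so T'/T = 1/√(0.8370) = 1.093.
Percentage change in T = (1.093 − 1) × 100% = 9.30%.

9.30%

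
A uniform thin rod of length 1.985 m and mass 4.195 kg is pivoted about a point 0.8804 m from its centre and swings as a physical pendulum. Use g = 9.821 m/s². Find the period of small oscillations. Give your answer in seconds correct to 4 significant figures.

For a physical pendulum T = 2π√(I/(mgd)), with d = 0.88040 m from pivot to centre of mass.
I_cm = mL²/12 = 4.195 × 1.985²/12 = 1.3774 kg·m²; I = I_cm + md² = 1.3774 + 4.195 × 0.88040² = 4.6290 kg·m².
T = 2π√(4.6290/(4.195 × 9.821 × 0.88040)) = 2.245 s.

2.245 s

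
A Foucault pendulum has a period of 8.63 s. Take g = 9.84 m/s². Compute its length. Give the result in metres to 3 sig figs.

From T = 2π√(L/g), L = gT²/(4π²) = 9.84 × 8.630²/(4π²) = 18.6 m.

18.6 m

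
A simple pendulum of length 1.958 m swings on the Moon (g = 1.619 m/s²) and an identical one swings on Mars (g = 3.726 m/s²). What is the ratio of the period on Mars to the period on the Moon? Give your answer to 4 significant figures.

T ∝ 1/√g, so T₂/T₁ = √(g₁/g₂) = √(1.619/3.726) = 0.6592.

0.6592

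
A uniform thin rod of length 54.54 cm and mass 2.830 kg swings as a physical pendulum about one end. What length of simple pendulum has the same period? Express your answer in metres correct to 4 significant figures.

The equivalent simple-pendulum length is L_eq = I/(md), where I is about the pivot and d = 0.27270 m.
I_cm = (1/12)mL² = 0.070151 kg·m², so I = I_cm + md² = 0.070151 + 0.21045 = 0.28061 kg·m².
L_eq = 0.28061/(2.830 × 0.27270) = 0.3636 m.

0.3636 m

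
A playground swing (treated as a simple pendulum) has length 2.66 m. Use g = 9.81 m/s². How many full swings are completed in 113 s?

T = 2π√(L/g) = 2π√(2.66/9.81) = 3.272 s.
Number of complete oscillations = ⌊113/3.272⌋ = ⌊34.54⌋ = 34.

34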